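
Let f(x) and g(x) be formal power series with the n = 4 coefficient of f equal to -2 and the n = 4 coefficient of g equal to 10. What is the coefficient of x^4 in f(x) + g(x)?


Addition of formal power series is termwise.
The coefficient of x^4 in f + g = -2 + 10
= 8

8


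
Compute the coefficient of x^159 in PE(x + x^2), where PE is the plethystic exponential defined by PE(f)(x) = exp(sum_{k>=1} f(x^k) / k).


With f(x) = x + x^2, the exponent is sum_{k>=1} (x^k + x^(2k)) / k = -ln(1 - x) - ln(1 - x^2). Exponentiating:
PE(x + x^2) = 1 / ((1 - x)(1 - x^2)).
This is the generating function for partitions of n into parts of size 1 or 2. The number of 2's can be any j in 0..79, and the rest are 1's, so
[x^159] = floor(159/2) + 1 = 80.

80


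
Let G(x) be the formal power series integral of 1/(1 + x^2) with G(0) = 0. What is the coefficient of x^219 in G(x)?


1/(1 + x^2) = sum_{j>=0} (-1)^j x^(2j). Integrating termwise with G(0) = 0:
G(x) = sum_{j>=0} (-1)^j x^(2j+1) / (2j+1) = arctan(x).
Only odd powers are nonzero. For x^219 write 219 = 2*109 + 1, giving
(-1)^109 / 219 = -1/219 = -1/219.

-1/219


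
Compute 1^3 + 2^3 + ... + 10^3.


This power sum has a closed form given by Faulhaber's formula
sum_{k=1}^{m} k^p = (1 / (p + 1)) * sum_{j=0}^{p} C(p + 1, j) B_j m^(p + 1 - j),
but for small m direct computation is fastest:
1 + 8 + 27 + 64 + 125 + 216 + 343 + 512 + 729 + 1000 = 3025.

3025


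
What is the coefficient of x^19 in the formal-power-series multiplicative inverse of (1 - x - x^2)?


Let the inverse be f(x) = sum_{k>=0} a_k x^k. From f(x) * (1 - x - x^2) = 1 and matching coefficients:
 x^0: a_0 = 1.
 x^1: a_1 - a_0 = 0, so a_1 = 1.
 x^k (k >= 2): a_k - a_{k-1} - a_{k-2} = 0, i.e. a_k = a_{k-1} + a_{k-2}.
This is the Fibonacci-type recurrence shifted so that a_0 = a_1 = 1.
Iterating: a_0=1, a_1=1, a_2=2, a_3=3, a_4=5, a_5=8, a_6=13, a_7=21, a_8=34, a_9=55, ...
a_19 = 6765.

6765


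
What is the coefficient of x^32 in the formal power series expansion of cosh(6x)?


The Maclaurin series is cosh(t) = sum_{m>=0} t^(2m) / (2m)!, so substituting t = 6x, only even powers of x are nonzero, with coefficient of x^(2m) equal to 6^(2m) / (2m)!.
For x^32 the coefficient is 6^32/32! = 7958661109946400884391936/263130836933693530167218012160000000 = 774840978/25617946563506171875.

774840978/25617946563506171875


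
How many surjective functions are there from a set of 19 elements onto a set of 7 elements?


By inclusion-exclusion on which target elements are missed, the number of surjections from an n-set onto a k-set is
surj(n, k) = sum_{j=0}^{k} (-1)^j C(k, j) (k - j)^n.
Equivalently surj(n, k) = k! * S(n, k), where S(n, k) is the Stirling number of the second kind.
For n = 19, k = 7:
S(19, 7) = 1492924634839, so
surj = 7! * 1492924634839 = 5040 * 1492924634839 = 7524340159588560.

7524340159588560


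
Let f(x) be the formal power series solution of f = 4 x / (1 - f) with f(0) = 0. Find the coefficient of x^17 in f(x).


Apply Lagrange inversion: f = 4 x * phi(f) with phi(t) = 1/(1 - t), so
[x^n] f = 4^n * (1/n) [t^(n-1)] phi(t)^n = 4^n * (1/n) [t^(n-1)] (1 - t)^(-n) = 4^n * (1/n) C(2n - 2, n - 1) = 4^n * C_{n-1}.
For n = 17: C_16 = C(32, 16) / 17 = 601080390/17 = 35357670.
With the 4^17 = 17179869184 factor, the coefficient is 17179869184 * 35357670 = 607440145251041280.

607440145251041280


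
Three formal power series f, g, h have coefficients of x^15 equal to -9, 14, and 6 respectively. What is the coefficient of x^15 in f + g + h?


Series addition is componentwise:
-9 + 14 + 6
= 11

11


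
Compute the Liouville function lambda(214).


The Liouville function is lambda(k) = (-1)^Omega(k), where Omega(k) counts the prime factors of k with multiplicity.
Factoring: 214 = 2 * 107, so Omega(214) = 2.
lambda(214) = (-1)^2 = 1.

1


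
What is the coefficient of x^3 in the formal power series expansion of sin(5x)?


The Maclaurin series is sin(t) = sum_{k>=0} (-1)^k t^(2k+1) / (2k+1)!, so substituting t = 5x, only odd powers of x are nonzero, with coefficient of x^(2k+1) equal to (-1)^k 5^(2k+1) / (2k+1)!.
Write 3 = 2*1 + 1, giving the coefficient (-1)^1 * 5^3 / 3! = -125/6 = -125/6.

-125/6


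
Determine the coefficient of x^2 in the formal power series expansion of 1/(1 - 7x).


The geometric series identity gives 1/(1 - c x) = sum_{k>=0} c^k x^k, so the coefficient of x^k is c^k.
Here c = 7 and k = 2.
Computing: 7^2 = 49

49


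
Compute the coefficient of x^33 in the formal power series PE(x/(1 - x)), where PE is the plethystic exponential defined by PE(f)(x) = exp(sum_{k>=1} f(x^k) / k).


For f(x) = x/(1 - x) we have
sum_{k>=1} f(x^k) / k = sum_{k>=1} (1/k) * x^k / (1 - x^k) = sum_{k, m >= 1} x^(k m) / k,
which after exponentiating simplifies to
PE(x/(1 - x)) = prod_{k>=1} 1 / (1 - x^k).
This is the generating function for the partition function p(n), so the coefficient of x^33 is p(33).
Computing p(33) by dynamic programming over parts 1, 2, ..., 33: p(33) = 10143.

10143


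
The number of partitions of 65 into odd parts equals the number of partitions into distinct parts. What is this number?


Computing partitions of 65 into odd parts (1, 3, 5, ...):
Using the generating function prod_{k>=0} 1/(1-x^(2k+1)),
the count is 18200

18200


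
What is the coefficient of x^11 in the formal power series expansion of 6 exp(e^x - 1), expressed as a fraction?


exp(e^x - 1) is the exponential generating function for the Bell numbers Bell_k: exp(e^x - 1) = sum_{k>=0} Bell_k x^k / k!.
So the coefficient of x^11 in 6 exp(e^x - 1) is 6 Bell_11 / 11!.
Computing: Bell_11 = 678570 and 11! = 39916800, giving
6 * 678570/39916800 = 22619/221760.

22619/221760


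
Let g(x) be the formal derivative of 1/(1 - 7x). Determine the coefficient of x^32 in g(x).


Differentiate termwise: d/dx sum_{k>=0} 7^k x^k = sum_{k>=1} k 7^k x^(k-1) = sum_{j>=0} (j+1) 7^(j+1) x^j.
Equivalently, d/dx [1/(1 - 7x)] = 7/(1 - 7x)^2.
For j = 32: 33 * 7^33 = 33 * 7730993719707444524137094407 = 255122792750345669296524115431.

255122792750345669296524115431


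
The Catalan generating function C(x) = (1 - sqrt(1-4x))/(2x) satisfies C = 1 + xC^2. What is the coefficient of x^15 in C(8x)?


Substituting x -> 8x scales the n-th coefficient by 8^n, so [x^15] C(8x) = 8^15 * C_15.
C_15 = C(2*15, 15)/(16) = 155117520/16 = 9694845.
So 8^15 * 9694845 = 35184372088832 * 9694845 = 341107033823552471040.

341107033823552471040


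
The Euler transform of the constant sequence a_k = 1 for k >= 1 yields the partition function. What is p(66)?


The Euler transform converts the sequence a_k = 1 into the number of integer partitions.
Using the recurrence or dynamic programming:
p(66) = 2323520

2323520


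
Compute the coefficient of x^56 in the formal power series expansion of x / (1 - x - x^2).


Let f(x) = sum_{k>=0} a_k x^k. Multiplying f(x) * (1 - x - x^2) = x and matching coefficients gives a_0 = 0, a_1 = 1, and a_k = a_{k-1} + a_{k-2} for k >= 2. These are the Fibonacci numbers F_k.
Iterating from F_0 = 0, F_1 = 1:
F_0=0, F_1=1, F_2=1, F_3=2, F_4=3, F_5=5, F_6=8, F_7=13, F_8=21, F_9=34, ...
F_56 = 225851433717.

225851433717


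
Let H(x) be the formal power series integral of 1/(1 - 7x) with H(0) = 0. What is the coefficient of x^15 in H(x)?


1/(1 - 7x) = sum_{k>=0} 7^k x^k. Integrating termwise with H(0) = 0:
H(x) = sum_{k>=0} 7^k x^(k+1) / (k+1) = sum_{m>=1} 7^(m-1) x^m / m.
For m = 15: 7^14/15 = 678223072849/15 = 678223072849/15.

678223072849/15


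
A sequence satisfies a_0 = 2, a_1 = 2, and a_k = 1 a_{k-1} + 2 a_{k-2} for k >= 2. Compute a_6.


The characteristic equation is t^2 - 1 t - 2 = 0, with roots r_1 = 2 and r_2 = -1 (so c_1 = r_1 + r_2, c_2 = -r_1 r_2 as required).
One can use the closed form a_n = A r_1^n + B r_2^n, but direct iteration is more reliable:
a_0 = 2, a_1 = 2, a_2 = 6, a_3 = 10, a_4 = 22, a_5 = 42, a_6 = 86.
So a_6 = 86.

86


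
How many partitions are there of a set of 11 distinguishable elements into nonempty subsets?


Bell_11 can be computed from the Bell triangle or from Dobinski's identity Bell_n = (1/e) * sum_{k>=0} k^n / k!.
Computing Bell_11 = 678570.

678570


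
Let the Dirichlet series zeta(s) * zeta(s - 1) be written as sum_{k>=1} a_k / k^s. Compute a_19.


Convolution gives a_k = sum_{d | k} d * 1 = sum_{d | k} d = sigma(k), the sum of positive divisors of k.
For k = 19, the divisors are 1, 19, so
sigma(19) = 1 + 19 = 20.

20


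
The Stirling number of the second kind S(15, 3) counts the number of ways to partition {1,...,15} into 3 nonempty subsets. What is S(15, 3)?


Using the explicit formula S(n,k) = (1/k!) sum_{j=0}^{k} (-1)^(k-j) C(k,j) j^n:
S(15, 3) = 2375101
Equivalently, S(n,k) is n! times the coefficient of x^n in the EGF (e^x - 1)^k / k!.

2375101


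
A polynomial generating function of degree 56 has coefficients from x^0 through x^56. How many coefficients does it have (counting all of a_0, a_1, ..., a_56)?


A polynomial of degree 56 takes the form a_0 + a_1 x + ... + a_56 x^56.
The number of coefficients is 56 + 1 = 57.

57


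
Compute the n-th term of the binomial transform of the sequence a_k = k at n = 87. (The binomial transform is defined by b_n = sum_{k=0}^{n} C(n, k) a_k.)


With a_k = k, b_n = sum_{k=0}^{n} C(n, k) k. Using k * C(n, k) = n * C(n-1, k-1) gives b_n = n * sum_{k>=1} C(n-1, k-1) = n * 2^(n-1).
For n = 87: 87 * 2^86 = 87 * 77371252455336267181195264 = 6731298963614255244763987968.

6731298963614255244763987968


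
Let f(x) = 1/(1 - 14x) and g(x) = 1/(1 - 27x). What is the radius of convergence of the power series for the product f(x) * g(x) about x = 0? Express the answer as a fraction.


The radius of 1/(1 - 14x) is 1/14 (nearest singularity at x = 1/14), and the radius of 1/(1 - 27x) is 1/27.
The product f(x)*g(x) = 1/((1 - 14x)(1 - 27x)) has singularities at both 1/14 and 1/27, so its radius of convergence is the distance to the nearest one:
min(1/14, 1/27) = 1/27.

1/27


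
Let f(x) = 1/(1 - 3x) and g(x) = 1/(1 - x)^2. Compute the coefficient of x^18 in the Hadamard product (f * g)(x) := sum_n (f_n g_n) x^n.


f has coefficients f_k = 3^k. For g = 1/(1 - x)^2 the coefficient is g_k = C(k + 1, 1) = k + 1. The Hadamard coefficient is (f * g)_k = 3^k * (k + 1).
For k = 18: 3^18 * 19 = 387420489 * 19 = 7360989291.

7360989291


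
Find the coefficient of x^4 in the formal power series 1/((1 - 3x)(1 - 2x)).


By partial fractions or Cauchy convolution:
The coefficient equals sum_{k=0}^{4} 3^k * 2^(4-k).
= 211

211


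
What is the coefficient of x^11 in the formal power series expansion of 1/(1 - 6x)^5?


The general identity 1/(1 - c x)^r = sum_{k>=0} c^k C(k + r - 1, r - 1) x^k follows by substituting y = c x into 1/(1 - y)^r = sum_{k>=0} C(k + r - 1, r - 1) y^k.
For c = 6, r = 5, k = 11:
6^11 * C(15, 4) = 362797056 * 1365 = 495217981440.

495217981440


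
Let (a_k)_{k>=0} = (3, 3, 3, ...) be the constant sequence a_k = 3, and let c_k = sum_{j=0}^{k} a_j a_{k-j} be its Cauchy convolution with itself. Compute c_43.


Since a_j = 3 for all j >= 0, the convolution sum becomes
c_k = sum_{j=0}^{k} 3 * 3 = 9 * (k + 1).
Equivalently, the generating function of (a_k) is 3/(1 - x) and its square is 9/(1 - x)^2 = sum_{k>=0} 9(k + 1) x^k.
For k = 43: 9 * 44 = 396.

396


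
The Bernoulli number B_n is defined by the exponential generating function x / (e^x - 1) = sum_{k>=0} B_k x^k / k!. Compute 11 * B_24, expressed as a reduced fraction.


Bernoulli numbers can also be computed recursively via B_0 = 1 and sum_{j=0}^{m} C(m+1, j) B_j = 0 for m >= 1. Odd-index Bernoulli numbers vanish for k >= 3.
Computing B_24 = -236364091/2730, so 11 * B_24 = 11 * -236364091/2730 = -2600005001/2730.

-2600005001/2730


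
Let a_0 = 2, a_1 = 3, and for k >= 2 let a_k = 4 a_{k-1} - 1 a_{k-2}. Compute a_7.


Iterating the recurrence forward:
a_0 = 2
a_1 = 3
a_2 = 4*3 - 1*2 = 10
a_3 = 4*10 - 1*3 = 37
a_4 = 4*37 - 1*10 = 138
a_5 = 4*138 - 1*37 = 515
a_6 = 4*515 - 1*138 = 1922
a_7 = 4*1922 - 1*515 = 7173
So a_7 = 7173.

7173


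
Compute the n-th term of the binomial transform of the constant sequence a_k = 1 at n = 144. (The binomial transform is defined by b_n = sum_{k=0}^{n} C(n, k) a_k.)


With a_k = 1 for all k, b_n = sum_{k=0}^{n} C(n, k) = 2^n by the binomial theorem.
For n = 144: 2^144 = 22300745198530623141535718272648361505980416.

22300745198530623141535718272648361505980416


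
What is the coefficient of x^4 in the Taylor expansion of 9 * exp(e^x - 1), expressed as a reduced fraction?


exp(e^x - 1) = sum_{k>=0} Bell_k x^k / k!, where Bell_k is the k-th Bell number.
So the coefficient of x^4 is 9 * Bell_4 / 4!.
Computing: Bell_4 = 15 and 4! = 24, giving
9 * 15/24 = 45/8.

45/8


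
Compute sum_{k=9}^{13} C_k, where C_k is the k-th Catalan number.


C_9 through C_13: 4862, 16796, 58786, 208012, 742900
Sum = 4862 + 16796 + 58786 + 208012 + 742900
= 1031356

1031356


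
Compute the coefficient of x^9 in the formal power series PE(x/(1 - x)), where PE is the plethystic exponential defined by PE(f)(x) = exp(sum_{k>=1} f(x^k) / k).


For f(x) = x/(1 - x) we have
sum_{k>=1} f(x^k) / k = sum_{k>=1} (1/k) * x^k / (1 - x^k) = sum_{k, m >= 1} x^(k m) / k,
which after exponentiating simplifies to
PE(x/(1 - x)) = prod_{k>=1} 1 / (1 - x^k).
This is the generating function for the partition function p(n), so the coefficient of x^9 is p(9).
Computing p(9) by dynamic programming over parts 1, 2, ..., 9: p(9) = 30.

30


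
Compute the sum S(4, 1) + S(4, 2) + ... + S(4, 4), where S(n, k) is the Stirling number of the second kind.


By definition, S(n, k) counts partitions of an n-set into exactly k nonempty blocks.
Computing row n = 4 for k = 1..4:
S(4, k): 1, 7, 6, 1
Sum = 15. (This equals Bell_4 since the sum runs over all k.)

15


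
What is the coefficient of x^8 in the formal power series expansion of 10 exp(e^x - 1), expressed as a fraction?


exp(e^x - 1) is the exponential generating function for the Bell numbers Bell_k: exp(e^x - 1) = sum_{k>=0} Bell_k x^k / k!.
So the coefficient of x^8 in 10 exp(e^x - 1) is 10 Bell_8 / 8!.
Computing: Bell_8 = 4140 and 8! = 40320, giving
10 * 4140/40320 = 115/112.

115/112


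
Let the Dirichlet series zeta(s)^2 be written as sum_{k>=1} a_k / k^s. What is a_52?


The Dirichlet convolution of the constant function 1 with itself gives (1 * 1)(k) = sum_{d | k} 1 = d(k), the number of positive divisors of k.
Since zeta(s) = sum_{k>=1} 1/k^s, we have zeta(s)^2 = sum_{k>=1} d(k)/k^s, so a_k = d(k).
For k = 52: the divisors are 1, 2, 4, 13, 26, 52.
Count = 6.

6


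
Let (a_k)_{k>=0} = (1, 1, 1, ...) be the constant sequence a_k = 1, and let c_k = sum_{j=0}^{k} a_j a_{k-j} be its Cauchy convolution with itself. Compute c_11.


Since a_j = 1 for all j >= 0, the convolution sum becomes
c_k = sum_{j=0}^{k} 1 * 1 = 1 * (k + 1).
Equivalently, the generating function of (a_k) is 1/(1 - x) and its square is 1/(1 - x)^2 = sum_{k>=0} 1(k + 1) x^k.
For k = 11: 1 * 12 = 12.

12


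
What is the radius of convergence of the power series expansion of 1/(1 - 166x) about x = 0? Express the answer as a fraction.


Expanding 1/(1 - 166x) = sum_{k>=0} 166^k x^k, the series converges when |166x| < 1, i.e., |x| < 1/166.
So the radius of convergence is 1/166 = 1/166.

1/166


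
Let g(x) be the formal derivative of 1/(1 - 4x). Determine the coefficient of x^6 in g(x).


Differentiate termwise: d/dx sum_{k>=0} 4^k x^k = sum_{k>=1} k 4^k x^(k-1) = sum_{j>=0} (j+1) 4^(j+1) x^j.
Equivalently, d/dx [1/(1 - 4x)] = 4/(1 - 4x)^2.
For j = 6: 7 * 4^7 = 7 * 16384 = 114688.

114688


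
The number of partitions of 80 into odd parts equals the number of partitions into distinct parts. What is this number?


Computing partitions of 80 into odd parts (1, 3, 5, ...):
Using the generating function prod_{k>=0} 1/(1-x^(2k+1)),
the count is 77312

77312


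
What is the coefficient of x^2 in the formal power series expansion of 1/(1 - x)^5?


The expansion 1/(1 - x)^r = sum_{k>=0} C(k + r - 1, r - 1) x^k follows from the multiset / negative-binomial theorem (or from repeated differentiation of the geometric series).
For r = 5 and k = 2:
C(6, 4) = 720 / (24 * 2) = 15.

15


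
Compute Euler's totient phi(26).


phi(n) counts integers in [1, n] coprime to n. Using the multiplicative formula phi(n) = n * prod_{p | n} (1 - 1/p):
26 = 2 * 13, so
phi(26) = 26 * (1 - 1/2) * (1 - 1/13) = 12.

12


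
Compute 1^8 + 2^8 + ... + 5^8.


This power sum has a closed form given by Faulhaber's formula
sum_{k=1}^{m} k^p = (1 / (p + 1)) * sum_{j=0}^{p} C(p + 1, j) B_j m^(p + 1 - j),
but for small m direct computation is fastest:
1 + 256 + 6561 + 65536 + 390625 = 462979.

462979


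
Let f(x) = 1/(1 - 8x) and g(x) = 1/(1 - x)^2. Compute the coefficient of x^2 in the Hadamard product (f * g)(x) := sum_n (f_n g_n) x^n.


f has coefficients f_k = 8^k. For g = 1/(1 - x)^2 the coefficient is g_k = C(k + 1, 1) = k + 1. The Hadamard coefficient is (f * g)_k = 8^k * (k + 1).
For k = 2: 8^2 * 3 = 64 * 3 = 192.

192


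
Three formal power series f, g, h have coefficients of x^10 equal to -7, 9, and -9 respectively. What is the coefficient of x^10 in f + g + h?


Series addition is componentwise:
-7 + 9 + -9
= -7

-7


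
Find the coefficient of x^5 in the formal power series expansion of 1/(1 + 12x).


Write 1/(1 + c x) = 1/(1 - (-c) x) and apply the geometric-series identity
1/(1 - y) = sum_{k>=0} y^k to get 1/(1 + c x) = sum_{k>=0} (-c)^k x^k.
So the coefficient of x^k is (-c)^k = (-1)^k * c^k.
Here c = 12 and k = 5:
(-12)^5 = -1 * 248832 = -248832

-248832


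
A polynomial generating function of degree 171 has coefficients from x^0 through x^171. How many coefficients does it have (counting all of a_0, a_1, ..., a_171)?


A polynomial of degree 171 takes the form a_0 + a_1 x + ... + a_171 x^171.
The number of coefficients is 171 + 1 = 172.

172


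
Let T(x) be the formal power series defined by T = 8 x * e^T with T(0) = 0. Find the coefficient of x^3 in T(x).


Apply the Lagrange inversion formula: if T = 8 x * phi(T) with phi(t) = e^t, then
[x^n] T = 8^n * (1/n) [t^(n-1)] phi(t)^n = 8^n * (1/n) [t^(n-1)] e^(n t) = 8^n * (1/n) * n^(n-1) / (n-1)! = 8^n * n^(n-1) / n!.
When c = 1 this is the Cayley count of rooted labeled trees on n vertices, divided by n!.
For n = 3: 8^3 * 3^2 / 3! = 512 * 9/6 = 768.

768


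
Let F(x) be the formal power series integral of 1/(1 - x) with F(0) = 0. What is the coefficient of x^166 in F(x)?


1/(1 - x) = sum_{k>=0} x^k. Integrating termwise and using F(0) = 0 gives
F(x) = sum_{k>=0} x^(k+1) / (k+1) = sum_{m>=1} x^m / m = -ln(1 - x).
So the coefficient of x^166 is 1/166 = 1/166.

1/166


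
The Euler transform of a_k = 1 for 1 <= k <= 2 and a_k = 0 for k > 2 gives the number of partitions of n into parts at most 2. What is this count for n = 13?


Partitions of 13 into parts at most 2:
Using generating function (1-x)^(-1)(1-x^2)^(-1),
the coefficient of x^13 = 7

7


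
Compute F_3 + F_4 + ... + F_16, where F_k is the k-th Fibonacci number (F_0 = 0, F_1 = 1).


Use the identity sum_{k=0}^{N} F_k = F_{N+2} - 1 (which follows from F_{k+2} - F_{k+1} = F_k). Then
sum_{k=3}^{16} F_k = (F_{18} - 1) - (F_{4} - 1) = F_{18} - F_{4}.
Computing: F_{18} = 2584, F_{4} = 3, so
Sum = 2584 - 3 = 2581.

2581


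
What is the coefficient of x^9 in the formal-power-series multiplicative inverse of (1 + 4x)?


The inverse is 1/(1 + 4x). Apply the geometric identity 1/(1 - y) = sum_{k>=0} y^k with y = -4x:
1/(1 + 4x) = sum_{k>=0} (-4)^k x^k.
So the coefficient of x^9 is (-4)^9 = -262144.

-262144


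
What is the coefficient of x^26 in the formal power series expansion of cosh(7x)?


The Maclaurin series is cosh(t) = sum_{m>=0} t^(2m) / (2m)!, so substituting t = 7x, only even powers of x are nonzero, with coefficient of x^(2m) equal to 7^(2m) / (2m)!.
For x^26 the coefficient is 7^26/26! = 9387480337647754305649/403291461126605635584000000 = 27368747340080916343/1175776854596517888000000.

27368747340080916343/1175776854596517888000000


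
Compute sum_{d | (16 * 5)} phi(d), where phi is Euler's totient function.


First, 16 * 5 = 80. One classical identity is sum_{d | n} phi(d) = n (each k in [1, n] has a unique gcd with n, and among the k's with gcd(k, n) = n/d there are phi(d) of them). So the sum equals 80. We also verify directly:
Divisors of 80: 1, 2, 4, 5, 8, 10, 16, 20, 40, 80.
phi values: 1, 1, 2, 4, 4, 4, 8, 8, 16, 32.
Sum = 80.

80


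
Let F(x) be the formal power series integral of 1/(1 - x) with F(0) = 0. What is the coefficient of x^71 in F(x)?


1/(1 - x) = sum_{k>=0} x^k. Integrating termwise and using F(0) = 0 gives
F(x) = sum_{k>=0} x^(k+1) / (k+1) = sum_{m>=1} x^m / m = -ln(1 - x).
So the coefficient of x^71 is 1/71 = 1/71.

1/71


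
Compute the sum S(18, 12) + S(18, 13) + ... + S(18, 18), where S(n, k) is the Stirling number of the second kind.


By definition, S(n, k) counts partitions of an n-set into exactly k nonempty blocks.
Computing row n = 18 for k = 12..18:
S(18, k): 1256328866, 125854638, 8408778, 367200, 9996, 153, 1
Sum = 1390969632.

1390969632


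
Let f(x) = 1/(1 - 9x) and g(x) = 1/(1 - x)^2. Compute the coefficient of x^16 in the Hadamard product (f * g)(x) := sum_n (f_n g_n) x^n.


f has coefficients f_k = 9^k. For g = 1/(1 - x)^2 the coefficient is g_k = C(k + 1, 1) = k + 1. The Hadamard coefficient is (f * g)_k = 9^k * (k + 1).
For k = 16: 9^16 * 17 = 1853020188851841 * 17 = 31501343210481297.

31501343210481297


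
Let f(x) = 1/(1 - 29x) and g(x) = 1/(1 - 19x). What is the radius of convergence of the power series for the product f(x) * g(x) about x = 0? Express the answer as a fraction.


The radius of 1/(1 - 29x) is 1/29 (nearest singularity at x = 1/29), and the radius of 1/(1 - 19x) is 1/19.
The product f(x)*g(x) = 1/((1 - 29x)(1 - 19x)) has singularities at both 1/29 and 1/19, so its radius of convergence is the distance to the nearest one:
min(1/29, 1/19) = 1/29.

1/29


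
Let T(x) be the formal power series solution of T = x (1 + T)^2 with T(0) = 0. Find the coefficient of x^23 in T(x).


Apply the Lagrange inversion formula: if T = x * phi(T) with phi(t) = (1 + t)^2, then [x^n] T = (1/n) [t^(n-1)] phi(t)^n = (1/n) [t^(n-1)] (1 + t)^(2n) = (1/n) C(2n, n-1).
Using the identity C(2n, n-1) = C(2n, n) * n / (n+1), the unscaled factor equals C(2n, n) / (n+1) = C_n, the n-th Catalan number.
For n = 23: C_23 = C(46, 23) / 24 = 8233430727600/24 = 343059613650 = 343059613650.

343059613650


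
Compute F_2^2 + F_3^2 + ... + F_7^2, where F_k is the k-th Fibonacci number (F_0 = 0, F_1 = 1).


There is a standard identity sum_{k=0}^{N} F_k^2 = F_N * F_{N+1} (proved inductively from the telescoping relation F_k^2 = F_k F_{k+1} - F_{k-1} F_k). Then
sum_{k=2}^{7} F_k^2 = F_7 F_8 - F_1 F_2.
Computing: F_7 = 13, F_8 = 21, F_1 = 1, F_2 = 1.
Sum = 13 * 21 - 1 * 1 = 272.

272


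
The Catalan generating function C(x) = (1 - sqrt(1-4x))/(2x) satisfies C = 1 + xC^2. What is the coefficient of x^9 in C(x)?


Substituting x -> x scales the n-th coefficient by 1, so [x^9] C(x) = C_9.
C_9 = C(2*9, 9)/(10) = 48620/10 = 4862.
= 4862.

4862


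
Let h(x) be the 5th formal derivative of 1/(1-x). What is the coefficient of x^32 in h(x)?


Differentiating 5 times: d^5/dx^5 [1/(1-x)] = 5!/(1-x)^6.
The expansion 1/(1-x)^6 = sum_{k>=0} C(k+5, 5) x^k, so the coefficient of x^n in 5!/(1-x)^6 is 5! * C(n+5, 5).
For n = 32: 120 * C(37, 5) = 120 * 435897 = 52307640

52307640


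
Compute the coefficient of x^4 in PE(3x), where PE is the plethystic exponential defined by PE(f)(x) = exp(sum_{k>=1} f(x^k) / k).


With f(x) = 3x, the exponent is sum_{k>=1} 3 x^k / k = 3 * (-ln(1 - x)). Exponentiating:
PE(3x) = exp(-3 ln(1 - x)) = 1/(1 - x)^3.
By the negative binomial expansion, [x^n] 1/(1 - x)^3 = C(n + 2, 2).
For n = 4: C(6, 2) = 15.

15


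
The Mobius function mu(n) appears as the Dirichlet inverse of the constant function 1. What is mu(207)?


207 has a squared prime factor, so mu(207) = 0.
Factorization reveals a repeated prime.

0


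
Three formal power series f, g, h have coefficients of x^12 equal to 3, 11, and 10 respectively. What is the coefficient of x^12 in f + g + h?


Series addition is componentwise:
3 + 11 + 10
= 24

24


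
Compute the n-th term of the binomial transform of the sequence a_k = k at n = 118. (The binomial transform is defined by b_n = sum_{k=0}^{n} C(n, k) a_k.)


With a_k = k, b_n = sum_{k=0}^{n} C(n, k) k. Using k * C(n, k) = n * C(n-1, k-1) gives b_n = n * sum_{k>=1} C(n-1, k-1) = n * 2^(n-1).
For n = 118: 118 * 2^117 = 118 * 166153499473114484112975882535043072 = 19606112937827509125331154139135082496.

19606112937827509125331154139135082496


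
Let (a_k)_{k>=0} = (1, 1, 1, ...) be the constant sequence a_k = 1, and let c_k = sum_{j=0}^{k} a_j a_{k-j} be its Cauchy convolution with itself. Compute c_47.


Since a_j = 1 for all j >= 0, the convolution sum becomes
c_k = sum_{j=0}^{k} 1 * 1 = 1 * (k + 1).
Equivalently, the generating function of (a_k) is 1/(1 - x) and its square is 1/(1 - x)^2 = sum_{k>=0} 1(k + 1) x^k.
For k = 47: 1 * 48 = 48.

48


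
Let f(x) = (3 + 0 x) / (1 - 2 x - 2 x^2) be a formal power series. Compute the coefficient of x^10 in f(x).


Write f(x) = sum_{k>=0} a_k x^k. Multiplying both sides by 1 - 2 x - 2 x^2 gives
(1 - 2 x - 2 x^2) sum_{k>=0} a_k x^k = 3 + 0 x.
Matching coefficients:
 x^0: a_0 = 3
 x^1: a_1 - 2 a_0 = 0  =>  a_1 = 2*3 + 0 = 6
 x^k (k >= 2): a_k = 2 a_{k-1} + 2 a_{k-2}.
Iterating: a_2 = 18, a_3 = 48, a_4 = 132, a_5 = 360, a_6 = 984, a_7 = 2688, a_8 = 7344, a_9 = 20064, a_10 = 54816.
So the coefficient of x^10 is 54816.

54816


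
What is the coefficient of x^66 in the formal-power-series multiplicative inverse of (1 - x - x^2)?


Let the inverse be f(x) = sum_{k>=0} a_k x^k. From f(x) * (1 - x - x^2) = 1 and matching coefficients:
 x^0: a_0 = 1.
 x^1: a_1 - a_0 = 0, so a_1 = 1.
 x^k (k >= 2): a_k - a_{k-1} - a_{k-2} = 0, i.e. a_k = a_{k-1} + a_{k-2}.
This is the Fibonacci-type recurrence shifted so that a_0 = a_1 = 1.
Iterating: a_0=1, a_1=1, a_2=2, a_3=3, a_4=5, a_5=8, a_6=13, a_7=21, a_8=34, a_9=55, ...
a_66 = 44945570212853.

44945570212853


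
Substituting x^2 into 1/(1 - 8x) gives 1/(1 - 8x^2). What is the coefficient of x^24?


The coefficient of x^(2m) in 1/(1 - 8x^2) is 8^m.
With n = 24 = 2*12, the coefficient is 8^12 = 68719476736.

68719476736


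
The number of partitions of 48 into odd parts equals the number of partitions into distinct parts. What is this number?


Computing partitions of 48 into odd parts (1, 3, 5, ...):
Using the generating function prod_{k>=0} 1/(1-x^(2k+1)),
the count is 2910

2910


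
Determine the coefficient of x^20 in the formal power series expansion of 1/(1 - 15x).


The geometric series identity gives 1/(1 - c x) = sum_{k>=0} c^k x^k, so the coefficient of x^k is c^k.
Here c = 15 and k = 20.
Computing: 15^20 = 332525673007965087890625

332525673007965087890625


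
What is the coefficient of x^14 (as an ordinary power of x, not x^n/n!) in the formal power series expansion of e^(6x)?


The exponential series is e^y = sum_{k>=0} y^k / k!. Substituting y = 6x gives
e^(6x) = sum_{k>=0} 6^k x^k / k!.
So the coefficient of x^n is a^n/n! with a = 6, n = 14:
6^14 / 14! = 78364164096/87178291200 = 157464/175175

157464/175175


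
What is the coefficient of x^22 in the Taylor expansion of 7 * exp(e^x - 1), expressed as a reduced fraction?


exp(e^x - 1) = sum_{k>=0} Bell_k x^k / k!, where Bell_k is the k-th Bell number.
So the coefficient of x^22 is 7 * Bell_22 / 22!.
Computing: Bell_22 = 4506715738447323 and 22! = 1124000727777607680000, giving
7 * 4506715738447323/1124000727777607680000 = 88366975263673/3148461422346240000.

88366975263673/3148461422346240000


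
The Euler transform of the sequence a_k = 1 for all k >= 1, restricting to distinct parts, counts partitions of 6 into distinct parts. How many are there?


Partitions of 6 into distinct parts can be computed via generating function.
Product (1+x)(1+x^2)(1+x^3)...
The coefficient of x^6 = 4

4


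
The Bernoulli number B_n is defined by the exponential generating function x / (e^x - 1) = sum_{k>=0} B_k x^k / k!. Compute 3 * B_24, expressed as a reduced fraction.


Bernoulli numbers can also be computed recursively via B_0 = 1 and sum_{j=0}^{m} C(m+1, j) B_j = 0 for m >= 1. Odd-index Bernoulli numbers vanish for k >= 3.
Computing B_24 = -236364091/2730, so 3 * B_24 = 3 * -236364091/2730 = -236364091/910.

-236364091/910


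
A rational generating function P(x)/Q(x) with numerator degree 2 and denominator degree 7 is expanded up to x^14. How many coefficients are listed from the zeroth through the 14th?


Expanding up to x^14 gives the coefficients for x^0, x^1, ..., x^14.
That is 14 + 1 = 15 coefficients in total.

15


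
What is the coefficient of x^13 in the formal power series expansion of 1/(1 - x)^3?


The expansion 1/(1 - x)^r = sum_{k>=0} C(k + r - 1, r - 1) x^k follows from the multiset / negative-binomial theorem (or from repeated differentiation of the geometric series).
For r = 3 and k = 13:
C(15, 2) = 1307674368000 / (2 * 6227020800) = 105.

105


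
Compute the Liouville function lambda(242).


The Liouville function is lambda(k) = (-1)^Omega(k), where Omega(k) counts the prime factors of k with multiplicity.
Factoring: 242 = 2 * 11 * 11, so Omega(242) = 3.
lambda(242) = (-1)^3 = -1.

-1


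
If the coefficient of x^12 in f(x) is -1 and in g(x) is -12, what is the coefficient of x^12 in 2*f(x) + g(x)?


Scalar multiplication scales coefficients: 2 * -1 = -2.
Then add the g coefficient: -2 + -12
= -14

-14


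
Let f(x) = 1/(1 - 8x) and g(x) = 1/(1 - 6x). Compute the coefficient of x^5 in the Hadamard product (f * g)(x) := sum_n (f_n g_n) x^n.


f has coefficients f_k = 8^k and g has coefficients g_k = 6^k, so the Hadamard product has coefficient (f*g)_k = 8^k * 6^k = 48^k.
For k = 5: 48^5 = 254803968.

254803968


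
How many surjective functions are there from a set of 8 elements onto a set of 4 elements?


By inclusion-exclusion on which target elements are missed, the number of surjections from an n-set onto a k-set is
surj(n, k) = sum_{j=0}^{k} (-1)^j C(k, j) (k - j)^n.
Equivalently surj(n, k) = k! * S(n, k), where S(n, k) is the Stirling number of the second kind.
For n = 8, k = 4:
S(8, 4) = 1701, so
surj = 4! * 1701 = 24 * 1701 = 40824.

40824


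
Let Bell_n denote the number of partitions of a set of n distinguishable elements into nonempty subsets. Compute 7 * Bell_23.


Bell_23 can be computed from the Bell triangle or from Dobinski's identity Bell_n = (1/e) * sum_{k>=0} k^n / k!.
Computing Bell_23 = 44152005855084346.
Then 7 * 44152005855084346 = 309064040985590422.

309064040985590422


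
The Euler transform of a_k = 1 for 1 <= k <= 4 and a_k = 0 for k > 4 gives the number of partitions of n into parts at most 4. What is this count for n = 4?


Partitions of 4 into parts at most 4:
Using generating function (1-x)^(-1)(1-x^2)^(-1)...(1-x^4)^(-1),
the coefficient of x^4 = 5

5


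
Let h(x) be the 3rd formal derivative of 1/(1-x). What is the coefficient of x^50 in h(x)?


Differentiating 3 times: d^3/dx^3 [1/(1-x)] = 3!/(1-x)^4.
The expansion 1/(1-x)^4 = sum_{k>=0} C(k+3, 3) x^k, so the coefficient of x^n in 3!/(1-x)^4 is 3! * C(n+3, 3).
For n = 50: 6 * C(53, 3) = 6 * 23426 = 140556

140556


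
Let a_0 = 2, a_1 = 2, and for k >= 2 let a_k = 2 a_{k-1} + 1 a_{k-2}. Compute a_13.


Iterating the recurrence forward:
a_0 = 2
a_1 = 2
a_2 = 2*2 + 1*2 = 6
a_3 = 2*6 + 1*2 = 14
a_4 = 2*14 + 1*6 = 34
a_5 = 2*34 + 1*14 = 82
a_6 = 2*82 + 1*34 = 198
a_7 = 2*198 + 1*82 = 478
a_8 = 2*478 + 1*198 = 1154
a_9 = 2*1154 + 1*478 = 2786
a_10 = 2*2786 + 1*1154 = 6726
a_11 = 2*6726 + 1*2786 = 16238
a_12 = 2*16238 + 1*6726 = 39202
a_13 = 2*39202 + 1*16238 = 94642
So a_13 = 94642.

94642


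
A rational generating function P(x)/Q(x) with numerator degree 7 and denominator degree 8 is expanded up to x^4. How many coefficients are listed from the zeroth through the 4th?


Expanding up to x^4 gives the coefficients for x^0, x^1, ..., x^4.
That is 4 + 1 = 5 coefficients in total.

5


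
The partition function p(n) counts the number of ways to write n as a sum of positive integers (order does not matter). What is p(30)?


Using the generating function prod_{k>=1} 1/(1-x^k), we compute p(30).
By dynamic programming over parts 1 through 30:
p(30) = 5604

5604


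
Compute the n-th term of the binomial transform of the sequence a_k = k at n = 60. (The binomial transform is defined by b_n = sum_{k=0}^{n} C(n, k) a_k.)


With a_k = k, b_n = sum_{k=0}^{n} C(n, k) k. Using k * C(n, k) = n * C(n-1, k-1) gives b_n = n * sum_{k>=1} C(n-1, k-1) = n * 2^(n-1).
For n = 60: 60 * 2^59 = 60 * 576460752303423488 = 34587645138205409280.

34587645138205409280


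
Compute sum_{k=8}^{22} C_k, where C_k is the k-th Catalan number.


C_8 through C_22: 1430, 4862, 16796, 58786, 208012, 742900, 2674440, 9694845, 35357670, 129644790, 477638700, 1767263190, 6564120420, 24466267020, 91482563640
Sum = 1430 + 4862 + 16796 + 58786 + 208012 + 742900 + 2674440 + 9694845 + 35357670 + 129644790 + 477638700 + 1767263190 + 6564120420 + 24466267020 + 91482563640
= 124936257501

124936257501


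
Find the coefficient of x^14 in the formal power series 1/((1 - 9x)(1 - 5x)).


By partial fractions or Cauchy convolution:
The coefficient equals sum_{k=0}^{14} 9^k * 5^(14-k).
= 51465153629131

51465153629131


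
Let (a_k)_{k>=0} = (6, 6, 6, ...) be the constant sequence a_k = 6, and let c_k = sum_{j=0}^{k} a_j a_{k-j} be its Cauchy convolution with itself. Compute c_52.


Since a_j = 6 for all j >= 0, the convolution sum becomes
c_k = sum_{j=0}^{k} 6 * 6 = 36 * (k + 1).
Equivalently, the generating function of (a_k) is 6/(1 - x) and its square is 36/(1 - x)^2 = sum_{k>=0} 36(k + 1) x^k.
For k = 52: 36 * 53 = 1908.

1908


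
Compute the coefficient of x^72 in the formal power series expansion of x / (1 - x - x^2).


Let f(x) = sum_{k>=0} a_k x^k. Multiplying f(x) * (1 - x - x^2) = x and matching coefficients gives a_0 = 0, a_1 = 1, and a_k = a_{k-1} + a_{k-2} for k >= 2. These are the Fibonacci numbers F_k.
Iterating from F_0 = 0, F_1 = 1:
F_0=0, F_1=1, F_2=1, F_3=2, F_4=3, F_5=5, F_6=8, F_7=13, F_8=21, F_9=34, ...
F_72 = 498454011879264.

498454011879264


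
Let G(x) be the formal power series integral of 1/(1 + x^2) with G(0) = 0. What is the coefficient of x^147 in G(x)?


1/(1 + x^2) = sum_{j>=0} (-1)^j x^(2j). Integrating termwise with G(0) = 0:
G(x) = sum_{j>=0} (-1)^j x^(2j+1) / (2j+1) = arctan(x).
Only odd powers are nonzero. For x^147 write 147 = 2*73 + 1, giving
(-1)^73 / 147 = -1/147 = -1/147.

-1/147


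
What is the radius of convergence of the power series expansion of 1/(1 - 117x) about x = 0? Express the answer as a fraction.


Expanding 1/(1 - 117x) = sum_{k>=0} 117^k x^k, the series converges when |117x| < 1, i.e., |x| < 1/117.
So the radius of convergence is 1/117 = 1/117.

1/117


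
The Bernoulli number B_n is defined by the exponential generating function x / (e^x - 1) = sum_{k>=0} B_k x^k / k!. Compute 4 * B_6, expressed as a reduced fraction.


Bernoulli numbers can also be computed recursively via B_0 = 1 and sum_{j=0}^{m} C(m+1, j) B_j = 0 for m >= 1. Odd-index Bernoulli numbers vanish for k >= 3.
Computing B_6 = 1/42, so 4 * B_6 = 4 * 1/42 = 2/21.

2/21


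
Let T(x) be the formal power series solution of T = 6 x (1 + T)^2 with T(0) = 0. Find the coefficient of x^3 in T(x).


Apply the Lagrange inversion formula: if T = 6 x * phi(T) with phi(t) = (1 + t)^2, then [x^n] T = 6^n * (1/n) [t^(n-1)] phi(t)^n = 6^n * (1/n) [t^(n-1)] (1 + t)^(2n) = 6^n * (1/n) C(2n, n-1).
Using the identity C(2n, n-1) = C(2n, n) * n / (n+1), the unscaled factor equals C(2n, n) / (n+1) = C_n, the n-th Catalan number.
For n = 3: C_3 = C(6, 3) / 4 = 20/4 = 5.
With the 6^3 = 216 factor, the coefficient is 216 * 5 = 1080.

1080


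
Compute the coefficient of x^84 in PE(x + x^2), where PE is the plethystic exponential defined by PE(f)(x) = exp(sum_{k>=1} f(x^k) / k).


With f(x) = x + x^2, the exponent is sum_{k>=1} (x^k + x^(2k)) / k = -ln(1 - x) - ln(1 - x^2). Exponentiating:
PE(x + x^2) = 1 / ((1 - x)(1 - x^2)).
This is the generating function for partitions of n into parts of size 1 or 2. The number of 2's can be any j in 0..42, and the rest are 1's, so
[x^84] = floor(84/2) + 1 = 43.

43


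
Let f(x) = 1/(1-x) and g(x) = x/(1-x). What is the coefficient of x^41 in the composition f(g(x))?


First simplify the composition: f(g(x)) = 1/(1 - x/(1-x)) = (1-x)/((1-x) - x) = (1-x)/(1-2x).
Now extract the coefficient. Write (1-x)/(1-2x) = 1/(1-2x) - x/(1-2x).
The coefficient of x^n in 1/(1-2x) is 2^n, and in x/(1-2x) is 2^(n-1) (for n >= 1).
So the coefficient of x^41 is 2^41 - 2^40 = 2199023255552 - 1099511627776 = 1099511627776.

1099511627776


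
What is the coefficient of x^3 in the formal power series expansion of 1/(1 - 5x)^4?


The general identity 1/(1 - c x)^r = sum_{k>=0} c^k C(k + r - 1, r - 1) x^k follows by substituting y = c x into 1/(1 - y)^r = sum_{k>=0} C(k + r - 1, r - 1) y^k.
For c = 5, r = 4, k = 3:
5^3 * C(6, 3) = 125 * 20 = 2500.

2500


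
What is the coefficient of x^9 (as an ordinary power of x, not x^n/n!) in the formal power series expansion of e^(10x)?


The exponential series is e^y = sum_{k>=0} y^k / k!. Substituting y = 10x gives
e^(10x) = sum_{k>=0} 10^k x^k / k!.
So the coefficient of x^n is a^n/n! with a = 10, n = 9:
10^9 / 9! = 1000000000/362880 = 1562500/567

1562500/567


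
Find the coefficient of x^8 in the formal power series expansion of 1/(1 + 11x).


Write 1/(1 + c x) = 1/(1 - (-c) x) and apply the geometric-series identity
1/(1 - y) = sum_{k>=0} y^k to get 1/(1 + c x) = sum_{k>=0} (-c)^k x^k.
So the coefficient of x^k is (-c)^k = (-1)^k * c^k.
Here c = 11 and k = 8:
(-11)^8 = 1 * 214358881 = 214358881

214358881


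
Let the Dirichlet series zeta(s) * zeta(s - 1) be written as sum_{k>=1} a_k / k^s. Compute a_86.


Convolution gives a_k = sum_{d | k} d * 1 = sum_{d | k} d = sigma(k), the sum of positive divisors of k.
For k = 86, the divisors are 1, 2, 43, 86, so
sigma(86) = 1 + 2 + 43 + 86 = 132.

132


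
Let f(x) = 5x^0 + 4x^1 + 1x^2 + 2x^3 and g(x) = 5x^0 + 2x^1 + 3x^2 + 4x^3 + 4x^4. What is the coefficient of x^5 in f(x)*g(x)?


Cauchy product at x^5:
4*4 + 1*4 + 2*3
= 26

26


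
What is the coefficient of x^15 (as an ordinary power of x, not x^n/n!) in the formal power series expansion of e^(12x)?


The exponential series is e^y = sum_{k>=0} y^k / k!. Substituting y = 12x gives
e^(12x) = sum_{k>=0} 12^k x^k / k!.
So the coefficient of x^n is a^n/n! with a = 12, n = 15:
12^15 / 15! = 15407021574586368/1307674368000 = 10319560704/875875

10319560704/875875


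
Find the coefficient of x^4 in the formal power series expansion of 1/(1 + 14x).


Write 1/(1 + c x) = 1/(1 - (-c) x) and apply the geometric-series identity
1/(1 - y) = sum_{k>=0} y^k to get 1/(1 + c x) = sum_{k>=0} (-c)^k x^k.
So the coefficient of x^k is (-c)^k = (-1)^k * c^k.
Here c = 14 and k = 4:
(-14)^4 = 1 * 38416 = 38416

38416


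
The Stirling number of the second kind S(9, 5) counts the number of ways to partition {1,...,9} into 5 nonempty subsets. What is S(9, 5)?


Using the explicit formula S(n,k) = (1/k!) sum_{j=0}^{k} (-1)^(k-j) C(k,j) j^n:
S(9, 5) = 6951
Equivalently, S(n,k) is n! times the coefficient of x^n in the EGF (e^x - 1)^k / k!.

6951


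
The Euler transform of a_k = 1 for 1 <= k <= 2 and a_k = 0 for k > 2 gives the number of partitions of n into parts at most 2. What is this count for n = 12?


Partitions of 12 into parts at most 2:
Using generating function (1-x)^(-1)(1-x^2)^(-1),
the coefficient of x^12 = 7

7
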